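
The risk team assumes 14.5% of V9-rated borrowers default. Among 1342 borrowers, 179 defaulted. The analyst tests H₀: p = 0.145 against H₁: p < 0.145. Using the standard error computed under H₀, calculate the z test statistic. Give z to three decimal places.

z = -1.209

p̂ = 179/1342 ≈ 0.13338.
Under H₀, SE = √(0.145·0.855/1342) = √(9.23808e-05) = 0.00961.
z = (0.13338 − 0.145)/0.00961 = -0.01162/0.00961 = -1.209.
p-value = P(Z < -1.209) ≈ 0.1134.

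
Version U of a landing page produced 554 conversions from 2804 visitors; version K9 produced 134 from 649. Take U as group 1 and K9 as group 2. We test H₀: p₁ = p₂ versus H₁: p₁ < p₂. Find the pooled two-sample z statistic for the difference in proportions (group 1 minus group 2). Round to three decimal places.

p̂₁ = 554/2804 = 0.19757, p̂₂ = 134/649 = 0.20647.
Pooled p̂ = (554+134)/(2804+649) = 688/3453 = 0.19925.
SE = √(0.159548 × 0.00189747) = 0.01740.
z = (0.19757 − 0.20647)/0.01740 = -0.00890/0.01740 = -0.511.
p-value = P(Z < -0.511) ≈ 0.3046.

z = -0.511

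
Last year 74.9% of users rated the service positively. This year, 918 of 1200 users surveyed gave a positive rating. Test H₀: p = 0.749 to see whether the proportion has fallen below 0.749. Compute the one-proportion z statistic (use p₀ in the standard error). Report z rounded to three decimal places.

z = 1.278

p̂ = 918/1200 = 0.76500.
Under H₀, SE = √(0.749·0.251/1200) = √(0.000156666) = 0.01252.
z = (0.76500 − 0.749)/0.01252 = 0.01600/0.01252 = 1.278.
p-value = P(Z < 1.278) ≈ 0.8994.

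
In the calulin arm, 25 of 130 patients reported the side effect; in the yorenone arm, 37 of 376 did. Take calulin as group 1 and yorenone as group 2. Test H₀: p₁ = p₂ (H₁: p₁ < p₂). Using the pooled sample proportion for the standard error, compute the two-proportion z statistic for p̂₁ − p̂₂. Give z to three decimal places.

z = 2.815

p̂₁ = 25/130 ≈ 0.19231, p̂₂ = 37/376 ≈ 0.09840.
Pooled p̂ = (25+37)/(130+376) = 62/506 = 0.12253.
SE = √(0.107516 × 0.0103519) = 0.03336.
z = (0.19231 − 0.09840)/0.03336 = 0.09391/0.03336 = 2.815.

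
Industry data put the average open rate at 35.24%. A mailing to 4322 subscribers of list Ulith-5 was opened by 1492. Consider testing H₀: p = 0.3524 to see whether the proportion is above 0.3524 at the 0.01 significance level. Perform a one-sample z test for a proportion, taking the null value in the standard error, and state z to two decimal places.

p̂ = 1492/4322 ≈ 0.3452.
Under H₀, SE = √(0.3524·0.6476/4322) = √(5.28029e-05) = 0.0073.
z = (0.3452 − 0.3524)/0.0073 = -0.0072/0.0073 = -0.99.
p-value = P(Z > -0.989) ≈ 0.8388, so at α = 0.01 we fail to reject H₀.

z = -0.99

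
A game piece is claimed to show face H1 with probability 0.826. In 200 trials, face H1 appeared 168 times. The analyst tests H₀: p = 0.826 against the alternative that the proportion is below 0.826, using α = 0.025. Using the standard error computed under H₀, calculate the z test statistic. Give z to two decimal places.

z = 0.52

p̂ = 168/200 ≈ 0.8400.
Under H₀, SE = √(0.826·0.174/200) = √(0.00071862) = 0.0268.
z = (0.8400 − 0.826)/0.0268 = 0.0140/0.0268 = 0.52.
p-value = P(Z < 0.522) ≈ 0.6993; since p > α = 0.025, fail to reject H₀.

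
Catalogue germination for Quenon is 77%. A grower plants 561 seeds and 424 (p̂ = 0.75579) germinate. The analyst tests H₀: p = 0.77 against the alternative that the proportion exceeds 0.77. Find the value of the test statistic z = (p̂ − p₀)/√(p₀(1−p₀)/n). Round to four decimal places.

p̂ = 424/561 ≈ 0.755793.
SE = √(p₀(1−p₀)/n) = √(0.1771/561) = 0.017768.
z = (0.755793 − 0.77)/0.017768 = -0.014207/0.017768 = -0.7996.

z = -0.7996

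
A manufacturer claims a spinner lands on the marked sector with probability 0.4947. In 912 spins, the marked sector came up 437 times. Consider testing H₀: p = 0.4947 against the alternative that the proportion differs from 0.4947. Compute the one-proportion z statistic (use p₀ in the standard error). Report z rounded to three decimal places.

z = -0.938

p̂ = 437/912 ≈ 0.47917.
Under H₀, SE = √(0.4947·0.5053/912) = √(0.000274092) = 0.01656.
z = (0.47917 − 0.4947)/0.01656 = -0.01553/0.01656 = -0.938.
Two-sided p-value ≈ 2·Φ(−0.938) = 0.3481.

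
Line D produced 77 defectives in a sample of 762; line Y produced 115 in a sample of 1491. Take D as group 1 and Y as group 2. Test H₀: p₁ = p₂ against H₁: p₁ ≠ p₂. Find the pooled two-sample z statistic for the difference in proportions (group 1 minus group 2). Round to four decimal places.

z = 1.9239

p̂₁ = 77/762 = 0.1010499, p̂₂ = 115/1491 = 0.0771294.
Pooled p̂ = (77+115)/(762+1491) = 192/2253 = 0.0852197.
SE = √(0.0779573 × 0.00198303) = 0.0124335.
z = (0.1010499 − 0.0771294)/0.0124335 = 0.0239205/0.0124335 = 1.9239.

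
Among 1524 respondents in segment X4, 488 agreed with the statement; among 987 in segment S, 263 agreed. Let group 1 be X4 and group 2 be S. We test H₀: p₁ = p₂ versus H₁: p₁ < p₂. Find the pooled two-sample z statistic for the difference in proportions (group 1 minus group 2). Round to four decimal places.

z = 2.8731

p̂₁ = 488/1524 ≈ 0.3202100, p̂₂ = 263/987 ≈ 0.2664640.
Pooled p̂ = (488+263)/(1524+987) = 751/2511 = 0.2990840.
SE = √(0.209633 × 0.00166934) = 0.0187069.
z = (0.3202100 − 0.2664640)/0.0187069 = 0.0537460/0.0187069 = 2.8731.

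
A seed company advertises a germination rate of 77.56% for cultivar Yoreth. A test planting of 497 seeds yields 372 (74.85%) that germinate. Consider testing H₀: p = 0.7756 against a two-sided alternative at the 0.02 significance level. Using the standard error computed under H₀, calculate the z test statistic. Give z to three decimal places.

p̂ = 372/497 = 0.74849.
SE = √(p₀(1−p₀)/n) = √(0.17404/497) = 0.01871.
z = (0.74849 − 0.7756)/0.01871 = -0.02711/0.01871 = -1.449.
Two-sided p-value ≈ 2·Φ(−1.449) = 0.1474; since p > α = 0.02, fail to reject H₀.

z = -1.449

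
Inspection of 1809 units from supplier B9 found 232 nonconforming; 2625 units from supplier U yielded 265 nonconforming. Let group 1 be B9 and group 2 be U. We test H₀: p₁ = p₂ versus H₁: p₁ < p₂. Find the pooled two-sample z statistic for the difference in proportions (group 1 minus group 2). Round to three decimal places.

z = 2.831

p̂₁ = 232/1809 = 0.1282477, p̂₂ = 265/2625 = 0.1009524.
Pooled p̂ = (232+265)/(1809+2625) = 497/4434 = 0.1120884.
SE = √(p̂(1−p̂)(1/n₁+1/n₂)) = √(0.1120884·0.8879116·0.000933744) = √(9.29305e-05) = 0.0096400.
z = (0.1282477 − 0.1009524)/0.0096400 = 0.0272953/0.0096400 = 2.831.
p-value = P(Z < 2.831) ≈ 0.9977.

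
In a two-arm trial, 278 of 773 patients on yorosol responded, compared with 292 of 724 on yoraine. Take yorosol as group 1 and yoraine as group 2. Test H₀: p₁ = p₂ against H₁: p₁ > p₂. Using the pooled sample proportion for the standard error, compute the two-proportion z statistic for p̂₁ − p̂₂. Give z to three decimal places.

p̂₁ = 278/773 ≈ 0.35964, p̂₂ = 292/724 ≈ 0.40331.
Pooled p̂ = (278+292)/(773+724) = 570/1497 = 0.38076.
SE = √(0.235782 × 0.00267488) = 0.02511.
z = (0.35964 − 0.40331)/0.02511 = -0.04367/0.02511 = -1.739.
p-value = P(Z > -1.739) ≈ 0.9590.

z = -1.739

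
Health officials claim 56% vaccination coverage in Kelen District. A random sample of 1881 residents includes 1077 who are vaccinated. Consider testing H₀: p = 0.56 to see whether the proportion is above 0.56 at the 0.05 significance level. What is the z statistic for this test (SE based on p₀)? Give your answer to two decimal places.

p̂ = 1077/1881 ≈ 0.57257.
Under H₀, SE = √(0.56·0.44/1881) = √(0.000130994) = 0.01145.
z = (0.57257 − 0.56)/0.01145 = 0.01257/0.01145 = 1.10.
p-value = P(Z > 1.098) ≈ 0.1361, so at α = 0.05 we fail to reject H₀.

z = 1.10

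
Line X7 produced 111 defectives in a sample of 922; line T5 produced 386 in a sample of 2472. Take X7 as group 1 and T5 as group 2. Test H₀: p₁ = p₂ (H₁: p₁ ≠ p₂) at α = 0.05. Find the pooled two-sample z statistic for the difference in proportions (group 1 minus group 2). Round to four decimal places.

z = -2.6210

p̂₁ = 111/922 ≈ 0.1203905, p̂₂ = 386/2472 ≈ 0.1561489.
Pooled p̂ = (111+386)/(922+2472) = 497/3394 = 0.1464349.
SE = √(0.124992 × 0.00148913) = 0.0136429.
z = (0.1203905 − 0.1561489)/0.0136429 = -0.0357584/0.0136429 = -2.6210.
p-value = 2·P(Z > 2.621) ≈ 0.0088. With α = 0.05, reject H₀.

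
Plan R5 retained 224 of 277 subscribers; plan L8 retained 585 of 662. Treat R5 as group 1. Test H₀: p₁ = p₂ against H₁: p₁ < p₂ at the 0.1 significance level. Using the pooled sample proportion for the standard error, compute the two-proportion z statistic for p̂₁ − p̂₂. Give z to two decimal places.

z = -3.04

p̂₁ = 224/277 ≈ 0.8087, p̂₂ = 585/662 ≈ 0.8837.
Pooled p̂ = (224+585)/(277+662) = 809/939 = 0.8616.
SE = √(p̂(1−p̂)(1/n₁+1/n₂)) = √(0.8616·0.1384·0.00512068) = √(0.000610785) = 0.0247.
z = (0.8087 − 0.8837)/0.0247 = -0.0750/0.0247 = -3.04.
p-value = P(Z < -3.036) ≈ 0.0012, so at α = 0.1 we reject H₀.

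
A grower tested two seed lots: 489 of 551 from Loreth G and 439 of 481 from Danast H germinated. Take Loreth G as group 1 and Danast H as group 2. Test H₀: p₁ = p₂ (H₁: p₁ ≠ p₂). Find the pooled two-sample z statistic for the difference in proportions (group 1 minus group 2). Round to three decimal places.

p̂₁ = 489/551 ≈ 0.88748, p̂₂ = 439/481 ≈ 0.91268.
Pooled p̂ = (489+439)/(551+481) = 928/1032 = 0.89922.
SE = √(0.0906196 × 0.00389388) = 0.01878.
z = (0.88748 − 0.91268)/0.01878 = -0.02520/0.01878 = -1.342.
Two-sided p-value ≈ 2·Φ(−1.342) = 0.1797.

z = -1.342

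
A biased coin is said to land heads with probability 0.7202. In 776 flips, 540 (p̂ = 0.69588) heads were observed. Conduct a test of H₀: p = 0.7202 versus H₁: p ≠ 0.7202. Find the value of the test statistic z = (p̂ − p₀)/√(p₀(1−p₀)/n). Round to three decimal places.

p̂ = 540/776 = 0.695876.
Standard error under H₀: √(0.7202×0.2798/776) = 0.016115.
z = (0.695876 − 0.7202)/0.016115 = -0.024324/0.016115 = -1.509.
p-value = 2·P(Z > 1.509) ≈ 0.1312.

z = -1.509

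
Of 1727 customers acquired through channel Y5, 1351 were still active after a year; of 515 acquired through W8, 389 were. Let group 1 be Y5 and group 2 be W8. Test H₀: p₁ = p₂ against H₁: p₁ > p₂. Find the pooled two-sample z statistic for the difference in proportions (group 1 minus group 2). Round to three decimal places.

z = 1.287

p̂₁ = 1351/1727 ≈ 0.78228, p̂₂ = 389/515 ≈ 0.75534.
Pooled p̂ = (1351+389)/(1727+515) = 1740/2242 = 0.77609.
SE = √(p̂(1−p̂)(1/n₁+1/n₂)) = √(0.77609·0.22391·0.00252079) = √(0.000438044) = 0.02093.
z = (0.78228 − 0.75534)/0.02093 = 0.02694/0.02093 = 1.287.
p-value = P(Z > 1.287) ≈ 0.0990.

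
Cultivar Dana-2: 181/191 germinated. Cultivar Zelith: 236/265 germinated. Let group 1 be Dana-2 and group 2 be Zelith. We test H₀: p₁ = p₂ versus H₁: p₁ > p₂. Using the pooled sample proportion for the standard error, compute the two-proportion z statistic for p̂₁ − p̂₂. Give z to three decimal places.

z = 2.150

p̂₁ = 181/191 = 0.94764, p̂₂ = 236/265 = 0.89057.
Pooled p̂ = (181+236)/(191+265) = 417/456 = 0.91447.
SE = √(0.0782116 × 0.00900919) = 0.02654.
z = (0.94764 − 0.89057)/0.02654 = 0.05707/0.02654 = 2.150.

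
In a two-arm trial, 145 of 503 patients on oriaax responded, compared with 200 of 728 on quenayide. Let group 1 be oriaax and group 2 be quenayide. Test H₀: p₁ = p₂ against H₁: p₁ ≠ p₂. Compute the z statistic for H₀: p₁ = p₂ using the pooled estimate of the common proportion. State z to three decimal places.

p̂₁ = 145/503 = 0.28827, p̂₂ = 200/728 = 0.27473.
Pooled p̂ = (145+200)/(503+728) = 345/1231 = 0.28026.
SE = √(0.201714 × 0.0033617) = 0.02604.
z = (0.28827 − 0.27473)/0.02604 = 0.01354/0.02604 = 0.520.

z = 0.520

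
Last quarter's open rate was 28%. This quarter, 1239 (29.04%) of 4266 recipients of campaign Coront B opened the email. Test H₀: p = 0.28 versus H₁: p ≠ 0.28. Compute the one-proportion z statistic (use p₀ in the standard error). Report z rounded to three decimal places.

z = 1.518

p̂ = 1239/4266 ≈ 0.290436.
SE = √(p₀(1−p₀)/n) = √(0.2016/4266) = 0.006874.
z = (0.290436 − 0.28)/0.006874 = 0.010436/0.006874 = 1.518.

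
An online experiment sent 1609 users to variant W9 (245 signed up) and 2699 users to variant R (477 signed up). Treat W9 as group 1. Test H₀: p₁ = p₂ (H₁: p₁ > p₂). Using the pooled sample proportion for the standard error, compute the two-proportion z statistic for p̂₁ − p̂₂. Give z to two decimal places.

p̂₁ = 245/1609 = 0.15227, p̂₂ = 477/2699 = 0.17673.
Pooled p̂ = (245+477)/(1609+2699) = 722/4308 = 0.16760.
SE = √(p̂(1−p̂)(1/n₁+1/n₂)) = √(0.16760·0.83240·0.000992012) = √(0.000138393) = 0.01176.
z = (0.15227 − 0.17673)/0.01176 = -0.02446/0.01176 = -2.08.

z = -2.08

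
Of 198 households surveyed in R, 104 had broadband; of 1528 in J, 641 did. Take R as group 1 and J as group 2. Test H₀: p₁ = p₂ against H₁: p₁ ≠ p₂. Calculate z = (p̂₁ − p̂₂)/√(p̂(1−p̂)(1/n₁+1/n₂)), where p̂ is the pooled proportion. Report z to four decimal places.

p̂₁ = 104/198 ≈ 0.525253, p̂₂ = 641/1528 ≈ 0.419503.
Pooled p̂ = (104+641)/(198+1528) = 745/1726 = 0.431634.
SE = √(0.245326 × 0.00570496) = 0.037411.
z = (0.525253 − 0.419503)/0.037411 = 0.105750/0.037411 = 2.8267.

z = 2.8267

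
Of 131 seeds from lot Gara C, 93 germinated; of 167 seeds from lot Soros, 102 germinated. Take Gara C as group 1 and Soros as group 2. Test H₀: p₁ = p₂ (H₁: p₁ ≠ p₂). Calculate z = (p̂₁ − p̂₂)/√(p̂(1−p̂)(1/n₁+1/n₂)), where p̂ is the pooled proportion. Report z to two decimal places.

p̂₁ = 93/131 ≈ 0.7099, p̂₂ = 102/167 ≈ 0.6108.
Pooled p̂ = (93+102)/(131+167) = 195/298 = 0.6544.
SE = √(p̂(1−p̂)(1/n₁+1/n₂)) = √(0.6544·0.3456·0.0136216) = √(0.00308083) = 0.0555.
z = (0.7099 − 0.6108)/0.0555 = 0.0991/0.0555 = 1.79.
Two-sided p-value ≈ 2·Φ(−1.786) = 0.0741.

z = 1.79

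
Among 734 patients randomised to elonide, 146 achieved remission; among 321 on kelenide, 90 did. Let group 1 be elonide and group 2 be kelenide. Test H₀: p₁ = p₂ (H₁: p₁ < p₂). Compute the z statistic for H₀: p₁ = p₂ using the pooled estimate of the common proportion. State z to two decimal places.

p̂₁ = 146/734 ≈ 0.1989, p̂₂ = 90/321 ≈ 0.2804.
Pooled p̂ = (146+90)/(734+321) = 236/1055 = 0.2237.
SE = √(0.173656 × 0.00447766) = 0.0279.
z = (0.1989 − 0.2804)/0.0279 = -0.0815/0.0279 = -2.92.

z = -2.92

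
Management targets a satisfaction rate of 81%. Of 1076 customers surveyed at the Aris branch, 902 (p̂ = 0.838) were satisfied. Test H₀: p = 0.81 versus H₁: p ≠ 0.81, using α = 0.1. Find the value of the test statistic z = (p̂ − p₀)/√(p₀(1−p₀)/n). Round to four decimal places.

p̂ = 902/1076 = 0.8382900.
Under H₀, SE = √(0.81·0.19/1076) = √(0.00014303) = 0.0119595.
z = (0.8382900 − 0.81)/0.0119595 = 0.0282900/0.0119595 = 2.3655.
Two-sided p-value ≈ 2·Φ(−2.365) = 0.0180; since p < α = 0.1, reject H₀.

z = 2.3655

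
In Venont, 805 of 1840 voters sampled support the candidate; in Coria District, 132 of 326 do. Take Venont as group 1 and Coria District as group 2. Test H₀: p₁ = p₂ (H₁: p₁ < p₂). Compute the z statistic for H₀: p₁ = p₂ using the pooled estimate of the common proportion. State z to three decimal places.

z = 1.095

p̂₁ = 805/1840 ≈ 0.43750, p̂₂ = 132/326 ≈ 0.40491.
Pooled p̂ = (805+132)/(1840+326) = 937/2166 = 0.43259.
SE = √(0.245457 × 0.00361096) = 0.02977.
z = (0.43750 − 0.40491)/0.02977 = 0.03259/0.02977 = 1.095.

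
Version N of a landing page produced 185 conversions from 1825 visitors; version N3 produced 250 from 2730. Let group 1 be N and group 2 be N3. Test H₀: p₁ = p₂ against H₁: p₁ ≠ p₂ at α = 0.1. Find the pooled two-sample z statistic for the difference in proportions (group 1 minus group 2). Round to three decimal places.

p̂₁ = 185/1825 ≈ 0.101370, p̂₂ = 250/2730 ≈ 0.091575.
Pooled p̂ = (185+250)/(1825+2730) = 435/4555 = 0.095499.
SE = √(0.0863793 × 0.000914246) = 0.008887.
z = (0.101370 − 0.091575)/0.008887 = 0.009795/0.008887 = 1.102.
p-value = 2·P(Z > 1.102) ≈ 0.2704; since p > α = 0.1, fail to reject H₀.

z = 1.102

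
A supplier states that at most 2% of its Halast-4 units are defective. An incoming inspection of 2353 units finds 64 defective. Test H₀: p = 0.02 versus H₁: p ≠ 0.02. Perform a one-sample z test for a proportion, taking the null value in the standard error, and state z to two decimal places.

p̂ = 64/2353 ≈ 0.02720.
SE = √(p₀(1−p₀)/n) = √(0.0196/2353) = 0.00289.
z = (0.02720 − 0.02)/0.00289 = 0.00720/0.00289 = 2.49.

z = 2.49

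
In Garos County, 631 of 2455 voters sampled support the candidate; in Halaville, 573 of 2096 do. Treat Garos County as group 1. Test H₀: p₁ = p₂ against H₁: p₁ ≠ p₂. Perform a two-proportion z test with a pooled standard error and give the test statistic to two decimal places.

z = -1.25

p̂₁ = 631/2455 = 0.2570, p̂₂ = 573/2096 = 0.2734.
Pooled p̂ = (631+573)/(2455+2096) = 1204/4551 = 0.2646.
SE = √(p̂(1−p̂)(1/n₁+1/n₂)) = √(0.2646·0.7354·0.000884431) = √(0.000172081) = 0.0131.
z = (0.2570 − 0.2734)/0.0131 = -0.0164/0.0131 = -1.25.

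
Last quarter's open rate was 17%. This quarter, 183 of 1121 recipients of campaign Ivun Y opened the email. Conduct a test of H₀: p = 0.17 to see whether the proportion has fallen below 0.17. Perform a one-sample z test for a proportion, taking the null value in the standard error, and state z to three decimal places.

z = -0.602

p̂ = 183/1121 = 0.16325.
SE = √(p₀(1−p₀)/n) = √(0.1411/1121) = 0.01122.
z = (0.16325 − 0.17)/0.01122 = -0.00675/0.01122 = -0.602.
p-value = P(Z < -0.602) ≈ 0.2736.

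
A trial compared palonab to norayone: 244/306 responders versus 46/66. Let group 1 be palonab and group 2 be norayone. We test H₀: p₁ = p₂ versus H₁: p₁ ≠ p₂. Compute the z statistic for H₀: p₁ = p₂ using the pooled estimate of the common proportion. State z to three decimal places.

p̂₁ = 244/306 = 0.79739, p̂₂ = 46/66 = 0.69697.
Pooled p̂ = (244+46)/(306+66) = 290/372 = 0.77957.
SE = √(0.171841 × 0.0184195) = 0.05626.
z = (0.79739 − 0.69697)/0.05626 = 0.10042/0.05626 = 1.785.

z = 1.785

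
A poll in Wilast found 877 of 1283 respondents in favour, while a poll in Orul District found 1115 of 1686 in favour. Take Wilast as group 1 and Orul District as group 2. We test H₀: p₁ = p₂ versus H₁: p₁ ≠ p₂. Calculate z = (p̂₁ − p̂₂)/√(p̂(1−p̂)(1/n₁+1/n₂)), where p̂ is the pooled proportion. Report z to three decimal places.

z = 1.277

p̂₁ = 877/1283 = 0.683554, p̂₂ = 1115/1686 = 0.661329.
Pooled p̂ = (877+1115)/(1283+1686) = 1992/2969 = 0.670933.
SE = √(0.220782 × 0.00137254) = 0.017408.
z = (0.683554 − 0.661329)/0.017408 = 0.022225/0.017408 = 1.277.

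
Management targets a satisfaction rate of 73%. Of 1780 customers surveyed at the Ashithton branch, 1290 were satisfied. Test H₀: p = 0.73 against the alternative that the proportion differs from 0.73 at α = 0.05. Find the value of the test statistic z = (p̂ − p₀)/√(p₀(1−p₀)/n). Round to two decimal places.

p̂ = 1290/1780 ≈ 0.7247.
Standard error under H₀: √(0.73×0.27/1780) = 0.0105.
z = (0.7247 − 0.73)/0.0105 = -0.0053/0.0105 = -0.50.
p-value = 2·P(Z > 0.502) ≈ 0.6158, so at α = 0.05 we fail to reject H₀.

z = -0.50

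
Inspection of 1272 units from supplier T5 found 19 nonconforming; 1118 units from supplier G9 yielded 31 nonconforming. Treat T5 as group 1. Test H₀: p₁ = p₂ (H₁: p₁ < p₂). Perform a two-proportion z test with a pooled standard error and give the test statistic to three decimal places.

p̂₁ = 19/1272 ≈ 0.014937, p̂₂ = 31/1118 ≈ 0.027728.
Pooled p̂ = (19+31)/(1272+1118) = 50/2390 = 0.020921.
SE = √(p̂(1−p̂)(1/n₁+1/n₂)) = √(0.020921·0.979079·0.00168062) = √(3.44238e-05) = 0.005867.
z = (0.014937 − 0.027728)/0.005867 = -0.012791/0.005867 = -2.180.
p-value = P(Z < -2.180) ≈ 0.0146.

z = -2.180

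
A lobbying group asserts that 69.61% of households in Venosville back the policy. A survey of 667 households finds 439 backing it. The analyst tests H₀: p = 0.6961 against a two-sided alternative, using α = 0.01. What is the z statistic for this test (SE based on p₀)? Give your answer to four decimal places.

p̂ = 439/667 = 0.658171.
Under H₀, SE = √(0.6961·0.3039/667) = √(0.000317159) = 0.017809.
z = (0.658171 − 0.6961)/0.017809 = -0.037929/0.017809 = -2.1298.
p-value = 2·P(Z > 2.130) ≈ 0.0332. With α = 0.01, fail to reject H₀.

z = -2.1298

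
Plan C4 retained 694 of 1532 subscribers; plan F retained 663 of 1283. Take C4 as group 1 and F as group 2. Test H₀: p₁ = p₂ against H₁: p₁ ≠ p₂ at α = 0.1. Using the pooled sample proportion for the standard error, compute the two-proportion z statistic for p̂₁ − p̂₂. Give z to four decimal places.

p̂₁ = 694/1532 = 0.453003, p̂₂ = 663/1283 = 0.516758.
Pooled p̂ = (694+663)/(1532+1283) = 1357/2815 = 0.482060.
SE = √(0.249678 × 0.00143216) = 0.018910.
z = (0.453003 − 0.516758)/0.018910 = -0.063755/0.018910 = -3.3715.
Two-sided p-value ≈ 2·Φ(−3.372) = 0.0007, so at α = 0.1 we reject H₀.

z = -3.3715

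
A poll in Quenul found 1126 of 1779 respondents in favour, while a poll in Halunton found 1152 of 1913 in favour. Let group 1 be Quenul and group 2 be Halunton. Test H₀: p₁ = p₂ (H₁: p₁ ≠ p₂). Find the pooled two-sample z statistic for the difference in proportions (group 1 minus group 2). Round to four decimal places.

p̂₁ = 1126/1779 = 0.632940, p̂₂ = 1152/1913 = 0.602196.
Pooled p̂ = (1126+1152)/(1779+1913) = 2278/3692 = 0.617010.
SE = √(0.236309 × 0.00108485) = 0.016011.
z = (0.632940 − 0.602196)/0.016011 = 0.030744/0.016011 = 1.9202.

z = 1.9202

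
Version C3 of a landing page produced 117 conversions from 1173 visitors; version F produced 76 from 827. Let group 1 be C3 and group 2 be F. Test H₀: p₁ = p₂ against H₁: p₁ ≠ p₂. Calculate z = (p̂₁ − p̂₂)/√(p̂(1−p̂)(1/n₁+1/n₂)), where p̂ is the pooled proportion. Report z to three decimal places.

z = 0.585

p̂₁ = 117/1173 ≈ 0.09974, p̂₂ = 76/827 ≈ 0.09190.
Pooled p̂ = (117+76)/(1173+827) = 193/2000 = 0.09650.
SE = √(p̂(1−p̂)(1/n₁+1/n₂)) = √(0.09650·0.90350·0.0020617) = √(0.000179755) = 0.01341.
z = (0.09974 − 0.09190)/0.01341 = 0.00784/0.01341 = 0.585.
p-value = 2·P(Z > 0.585) ≈ 0.5584.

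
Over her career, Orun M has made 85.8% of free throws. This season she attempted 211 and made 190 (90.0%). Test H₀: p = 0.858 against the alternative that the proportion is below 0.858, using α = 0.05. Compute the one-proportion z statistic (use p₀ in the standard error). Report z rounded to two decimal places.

z = 1.77

p̂ = 190/211 ≈ 0.9005.
SE = √(p₀(1−p₀)/n) = √(0.12184/211) = 0.0240.
z = (0.9005 − 0.858)/0.0240 = 0.0425/0.0240 = 1.77.
p-value = P(Z < 1.768) ≈ 0.9614. With α = 0.05, fail to reject H₀.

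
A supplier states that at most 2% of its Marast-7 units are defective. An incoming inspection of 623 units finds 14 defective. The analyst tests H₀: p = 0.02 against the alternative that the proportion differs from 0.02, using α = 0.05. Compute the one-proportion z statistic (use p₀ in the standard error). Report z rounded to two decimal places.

p̂ = 14/623 ≈ 0.02247.
Under H₀, SE = √(0.02·0.98/623) = √(3.14607e-05) = 0.00561.
z = (0.02247 − 0.02)/0.00561 = 0.00247/0.00561 = 0.44.
Two-sided p-value ≈ 2·Φ(−0.441) = 0.6594; since p > α = 0.05, fail to reject H₀.

z = 0.44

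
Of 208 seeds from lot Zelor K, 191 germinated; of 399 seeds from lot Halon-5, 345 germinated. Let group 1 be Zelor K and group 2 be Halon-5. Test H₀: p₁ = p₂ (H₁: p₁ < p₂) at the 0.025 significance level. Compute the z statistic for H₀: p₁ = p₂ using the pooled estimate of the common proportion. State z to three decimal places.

p̂₁ = 191/208 ≈ 0.91827, p̂₂ = 345/399 ≈ 0.86466.
Pooled p̂ = (191+345)/(208+399) = 536/607 = 0.88303.
SE = √(p̂(1−p̂)(1/n₁+1/n₂)) = √(0.88303·0.11697·0.00731396) = √(0.000755437) = 0.02749.
z = (0.91827 − 0.86466)/0.02749 = 0.05361/0.02749 = 1.950.
p-value = P(Z < 1.950) ≈ 0.9744; since p > α = 0.025, fail to reject H₀.

z = 1.950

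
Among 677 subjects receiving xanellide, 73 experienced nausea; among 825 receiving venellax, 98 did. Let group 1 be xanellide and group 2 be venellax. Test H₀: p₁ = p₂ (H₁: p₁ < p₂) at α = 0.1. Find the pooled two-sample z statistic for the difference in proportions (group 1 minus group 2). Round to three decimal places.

p̂₁ = 73/677 = 0.10783, p̂₂ = 98/825 = 0.11879.
Pooled p̂ = (73+98)/(677+825) = 171/1502 = 0.11385.
SE = √(0.100887 × 0.00268923) = 0.01647.
z = (0.10783 − 0.11879)/0.01647 = -0.01096/0.01647 = -0.665.
p-value = P(Z < -0.665) ≈ 0.2529, so at α = 0.1 we fail to reject H₀.

z = -0.665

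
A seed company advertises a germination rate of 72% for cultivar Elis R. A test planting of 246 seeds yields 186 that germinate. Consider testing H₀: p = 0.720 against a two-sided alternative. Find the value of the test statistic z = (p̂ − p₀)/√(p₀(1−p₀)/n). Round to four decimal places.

z = 1.2610

p̂ = 186/246 ≈ 0.756098.
Under H₀, SE = √(0.72·0.28/246) = √(0.000819512) = 0.028627.
z = (0.756098 − 0.72)/0.028627 = 0.036098/0.028627 = 1.2610.
p-value = 2·P(Z > 1.261) ≈ 0.2073.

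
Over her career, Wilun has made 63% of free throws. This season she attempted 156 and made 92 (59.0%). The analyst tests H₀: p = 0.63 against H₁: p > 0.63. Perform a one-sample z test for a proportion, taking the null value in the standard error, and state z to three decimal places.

p̂ = 92/156 = 0.58974.
SE = √(p₀(1−p₀)/n) = √(0.2331/156) = 0.03866.
z = (0.58974 − 0.63)/0.03866 = -0.04026/0.03866 = -1.041.
p-value = P(Z > -1.041) ≈ 0.8512.

z = -1.041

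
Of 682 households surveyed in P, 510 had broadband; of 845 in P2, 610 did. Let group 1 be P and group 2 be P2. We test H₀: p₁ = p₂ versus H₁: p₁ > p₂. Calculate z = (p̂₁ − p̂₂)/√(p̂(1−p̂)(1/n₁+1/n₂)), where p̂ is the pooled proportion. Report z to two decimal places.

p̂₁ = 510/682 = 0.7478, p̂₂ = 610/845 = 0.7219.
Pooled p̂ = (510+610)/(682+845) = 1120/1527 = 0.7335.
SE = √(0.195494 × 0.00264971) = 0.0228.
z = (0.7478 − 0.7219)/0.0228 = 0.0259/0.0228 = 1.14.
p-value = P(Z > 1.138) ≈ 0.1275.

z = 1.14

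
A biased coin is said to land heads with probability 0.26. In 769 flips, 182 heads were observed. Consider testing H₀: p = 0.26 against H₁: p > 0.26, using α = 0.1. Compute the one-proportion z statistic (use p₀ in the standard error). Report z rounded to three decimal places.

z = -1.475

p̂ = 182/769 ≈ 0.23667.
SE = √(p₀(1−p₀)/n) = √(0.1924/769) = 0.01582.
z = (0.23667 − 0.26)/0.01582 = -0.02333/0.01582 = -1.475.
p-value = P(Z > -1.475) ≈ 0.9299. With α = 0.1, fail to reject H₀.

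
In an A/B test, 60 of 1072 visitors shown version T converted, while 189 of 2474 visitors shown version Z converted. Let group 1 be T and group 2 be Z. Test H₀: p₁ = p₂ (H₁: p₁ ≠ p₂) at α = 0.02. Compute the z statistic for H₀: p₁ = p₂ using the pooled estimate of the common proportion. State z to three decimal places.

p̂₁ = 60/1072 ≈ 0.05597, p̂₂ = 189/2474 ≈ 0.07639.
Pooled p̂ = (60+189)/(1072+2474) = 249/3546 = 0.07022.
SE = √(p̂(1−p̂)(1/n₁+1/n₂)) = √(0.07022·0.92978·0.00133704) = √(8.72941e-05) = 0.00934.
z = (0.05597 − 0.07639)/0.00934 = -0.02042/0.00934 = -2.186.
p-value = 2·P(Z > 2.186) ≈ 0.0288, so at α = 0.02 we fail to reject H₀.

z = -2.186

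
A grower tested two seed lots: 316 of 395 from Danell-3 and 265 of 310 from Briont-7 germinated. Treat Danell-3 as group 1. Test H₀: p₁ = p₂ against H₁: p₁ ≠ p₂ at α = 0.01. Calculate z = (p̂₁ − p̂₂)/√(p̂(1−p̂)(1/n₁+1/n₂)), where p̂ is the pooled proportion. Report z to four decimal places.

z = -1.8983

p̂₁ = 316/395 = 0.800000, p̂₂ = 265/310 = 0.854839.
Pooled p̂ = (316+265)/(395+310) = 581/705 = 0.824113.
SE = √(p̂(1−p̂)(1/n₁+1/n₂)) = √(0.824113·0.175887·0.00575745) = √(0.000834545) = 0.028888.
z = (0.800000 − 0.854839)/0.028888 = -0.054839/0.028888 = -1.8983.
p-value = 2·P(Z > 1.898) ≈ 0.0577. With α = 0.01, fail to reject H₀.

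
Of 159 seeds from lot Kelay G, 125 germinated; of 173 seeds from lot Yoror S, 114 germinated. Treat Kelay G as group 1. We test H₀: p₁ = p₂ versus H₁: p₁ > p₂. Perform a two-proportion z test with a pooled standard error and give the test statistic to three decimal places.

p̂₁ = 125/159 ≈ 0.786164, p̂₂ = 114/173 ≈ 0.658960.
Pooled p̂ = (125+114)/(159+173) = 239/332 = 0.719880.
SE = √(0.201653 × 0.0120697) = 0.049334.
z = (0.786164 − 0.658960)/0.049334 = 0.127204/0.049334 = 2.578.
p-value = P(Z > 2.578) ≈ 0.0050.

z = 2.578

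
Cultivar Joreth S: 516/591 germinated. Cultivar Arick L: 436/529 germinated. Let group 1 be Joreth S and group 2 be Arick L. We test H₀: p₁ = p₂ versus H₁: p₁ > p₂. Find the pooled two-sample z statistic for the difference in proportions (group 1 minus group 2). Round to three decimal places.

z = 2.288

p̂₁ = 516/591 = 0.87310, p̂₂ = 436/529 = 0.82420.
Pooled p̂ = (516+436)/(591+529) = 952/1120 = 0.85000.
SE = √(p̂(1−p̂)(1/n₁+1/n₂)) = √(0.85000·0.15000·0.00358241) = √(0.000456757) = 0.02137.
z = (0.87310 − 0.82420)/0.02137 = 0.04890/0.02137 = 2.288.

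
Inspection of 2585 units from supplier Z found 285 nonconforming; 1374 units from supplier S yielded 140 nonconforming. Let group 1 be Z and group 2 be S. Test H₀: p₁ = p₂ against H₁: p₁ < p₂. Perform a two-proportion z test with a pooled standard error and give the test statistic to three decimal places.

p̂₁ = 285/2585 = 0.11025, p̂₂ = 140/1374 = 0.10189.
Pooled p̂ = (285+140)/(2585+1374) = 425/3959 = 0.10735.
SE = √(p̂(1−p̂)(1/n₁+1/n₂)) = √(0.10735·0.89265·0.00111465) = √(0.000106813) = 0.01034.
z = (0.11025 − 0.10189)/0.01034 = 0.00836/0.01034 = 0.809.

z = 0.809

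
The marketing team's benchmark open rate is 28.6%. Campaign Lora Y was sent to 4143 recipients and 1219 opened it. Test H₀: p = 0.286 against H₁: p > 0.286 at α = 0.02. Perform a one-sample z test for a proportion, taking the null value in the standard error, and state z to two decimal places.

p̂ = 1219/4143 = 0.2942.
SE = √(p₀(1−p₀)/n) = √(0.2042/4143) = 0.0070.
z = (0.2942 − 0.286)/0.0070 = 0.0082/0.0070 = 1.17.
p-value = P(Z > 1.172) ≈ 0.1205; since p > α = 0.02, fail to reject H₀.

z = 1.17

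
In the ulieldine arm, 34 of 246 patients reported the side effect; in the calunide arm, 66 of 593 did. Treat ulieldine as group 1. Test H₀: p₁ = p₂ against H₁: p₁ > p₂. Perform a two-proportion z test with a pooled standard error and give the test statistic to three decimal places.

z = 1.095

p̂₁ = 34/246 = 0.13821, p̂₂ = 66/593 = 0.11130.
Pooled p̂ = (34+66)/(246+593) = 100/839 = 0.11919.
SE = √(0.104983 × 0.00575138) = 0.02457.
z = (0.13821 − 0.11130)/0.02457 = 0.02691/0.02457 = 1.095.
p-value = P(Z > 1.095) ≈ 0.1367.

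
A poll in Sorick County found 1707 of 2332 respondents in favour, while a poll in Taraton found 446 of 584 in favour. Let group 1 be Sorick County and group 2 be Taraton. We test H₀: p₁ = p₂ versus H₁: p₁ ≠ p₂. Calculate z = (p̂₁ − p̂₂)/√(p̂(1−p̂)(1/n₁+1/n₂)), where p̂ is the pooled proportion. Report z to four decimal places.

p̂₁ = 1707/2332 ≈ 0.7319897, p̂₂ = 446/584 ≈ 0.7636986.
Pooled p̂ = (1707+446)/(2332+584) = 2153/2916 = 0.7383402.
SE = √(0.193194 × 0.00214115) = 0.0203385.
z = (0.7319897 − 0.7636986)/0.0203385 = -0.0317089/0.0203385 = -1.5591.

z = -1.5591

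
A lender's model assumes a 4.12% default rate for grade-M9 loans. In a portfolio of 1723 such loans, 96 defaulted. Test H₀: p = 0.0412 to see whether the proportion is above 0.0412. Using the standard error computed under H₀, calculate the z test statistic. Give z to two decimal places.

z = 3.03

p̂ = 96/1723 = 0.05572.
Standard error under H₀: √(0.0412×0.9588/1723) = 0.00479.
z = (0.05572 − 0.0412)/0.00479 = 0.01452/0.00479 = 3.03.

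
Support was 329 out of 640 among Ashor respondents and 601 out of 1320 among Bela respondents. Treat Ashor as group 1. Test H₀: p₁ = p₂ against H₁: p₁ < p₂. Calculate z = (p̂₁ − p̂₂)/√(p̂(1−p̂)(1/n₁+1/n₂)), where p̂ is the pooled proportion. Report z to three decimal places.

p̂₁ = 329/640 ≈ 0.51406, p̂₂ = 601/1320 ≈ 0.45530.
Pooled p̂ = (329+601)/(640+1320) = 930/1960 = 0.47449.
SE = √(0.249349 × 0.00232008) = 0.02405.
z = (0.51406 − 0.45530)/0.02405 = 0.05876/0.02405 = 2.443.
p-value = P(Z < 2.443) ≈ 0.9927.

z = 2.443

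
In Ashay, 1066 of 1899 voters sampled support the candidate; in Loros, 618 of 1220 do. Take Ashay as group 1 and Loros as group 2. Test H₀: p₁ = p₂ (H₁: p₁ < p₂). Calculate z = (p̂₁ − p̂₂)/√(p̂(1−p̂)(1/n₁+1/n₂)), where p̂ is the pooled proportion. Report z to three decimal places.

z = 2.996

p̂₁ = 1066/1899 = 0.56135, p̂₂ = 618/1220 = 0.50656.
Pooled p̂ = (1066+618)/(1899+1220) = 1684/3119 = 0.53992.
SE = √(0.248407 × 0.00134627) = 0.01829.
z = (0.56135 − 0.50656)/0.01829 = 0.05479/0.01829 = 2.996.
p-value = P(Z < 2.996) ≈ 0.9986.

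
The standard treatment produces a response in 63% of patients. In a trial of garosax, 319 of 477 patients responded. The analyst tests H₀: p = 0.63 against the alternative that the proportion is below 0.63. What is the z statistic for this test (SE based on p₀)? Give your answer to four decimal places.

z = 1.7535

p̂ = 319/477 ≈ 0.668763.
SE = √(p₀(1−p₀)/n) = √(0.2331/477) = 0.022106.
z = (0.668763 − 0.63)/0.022106 = 0.038763/0.022106 = 1.7535.
p-value = P(Z < 1.754) ≈ 0.9602.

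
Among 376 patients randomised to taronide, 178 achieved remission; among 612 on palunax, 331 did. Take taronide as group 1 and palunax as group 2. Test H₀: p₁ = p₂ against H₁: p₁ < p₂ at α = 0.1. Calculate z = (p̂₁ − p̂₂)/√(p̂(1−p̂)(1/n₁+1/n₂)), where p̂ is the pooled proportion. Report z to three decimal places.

p̂₁ = 178/376 ≈ 0.47340, p̂₂ = 331/612 ≈ 0.54085.
Pooled p̂ = (178+331)/(376+612) = 509/988 = 0.51518.
SE = √(0.24977 × 0.00429356) = 0.03275.
z = (0.47340 − 0.54085)/0.03275 = -0.06745/0.03275 = -2.060.
p-value = P(Z < -2.060) ≈ 0.0197; since p < α = 0.1, reject H₀.

z = -2.060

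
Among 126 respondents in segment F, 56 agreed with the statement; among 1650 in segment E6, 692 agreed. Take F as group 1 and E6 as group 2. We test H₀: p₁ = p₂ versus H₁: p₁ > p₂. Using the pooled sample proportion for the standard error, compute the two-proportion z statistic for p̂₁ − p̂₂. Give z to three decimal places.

p̂₁ = 56/126 ≈ 0.44444, p̂₂ = 692/1650 ≈ 0.41939.
Pooled p̂ = (56+692)/(126+1650) = 748/1776 = 0.42117.
SE = √(0.243786 × 0.00854257) = 0.04564.
z = (0.44444 − 0.41939)/0.04564 = 0.02505/0.04564 = 0.549.

z = 0.549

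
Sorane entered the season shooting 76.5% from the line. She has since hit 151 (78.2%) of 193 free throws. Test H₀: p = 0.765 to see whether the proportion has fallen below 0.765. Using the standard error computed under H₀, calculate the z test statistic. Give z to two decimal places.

p̂ = 151/193 = 0.7824.
Standard error under H₀: √(0.765×0.235/193) = 0.0305.
z = (0.7824 − 0.765)/0.0305 = 0.0174/0.0305 = 0.57.

z = 0.57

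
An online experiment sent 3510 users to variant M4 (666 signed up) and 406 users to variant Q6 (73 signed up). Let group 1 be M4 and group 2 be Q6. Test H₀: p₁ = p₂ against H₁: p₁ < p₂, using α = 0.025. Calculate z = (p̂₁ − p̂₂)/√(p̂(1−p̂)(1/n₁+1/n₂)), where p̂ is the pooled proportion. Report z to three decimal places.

p̂₁ = 666/3510 ≈ 0.18974, p̂₂ = 73/406 ≈ 0.17980.
Pooled p̂ = (666+73)/(3510+406) = 739/3916 = 0.18871.
SE = √(p̂(1−p̂)(1/n₁+1/n₂)) = √(0.18871·0.81129·0.00274795) = √(0.000420713) = 0.02051.
z = (0.18974 − 0.17980)/0.02051 = 0.00994/0.02051 = 0.485.
p-value = P(Z < 0.485) ≈ 0.6860. With α = 0.025, fail to reject H₀.

z = 0.485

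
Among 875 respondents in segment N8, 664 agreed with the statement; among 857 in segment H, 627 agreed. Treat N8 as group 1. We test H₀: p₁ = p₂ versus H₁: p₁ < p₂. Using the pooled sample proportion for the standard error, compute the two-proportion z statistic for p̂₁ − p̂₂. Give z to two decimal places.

p̂₁ = 664/875 = 0.75886, p̂₂ = 627/857 = 0.73162.
Pooled p̂ = (664+627)/(875+857) = 1291/1732 = 0.74538.
SE = √(0.189788 × 0.00230972) = 0.02094.
z = (0.75886 − 0.73162)/0.02094 = 0.02724/0.02094 = 1.30.

z = 1.30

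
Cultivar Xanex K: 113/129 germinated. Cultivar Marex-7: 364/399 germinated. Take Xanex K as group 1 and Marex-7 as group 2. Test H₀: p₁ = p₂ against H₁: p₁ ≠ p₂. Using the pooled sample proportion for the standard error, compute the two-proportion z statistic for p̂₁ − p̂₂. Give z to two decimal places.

z = -1.21

p̂₁ = 113/129 ≈ 0.8760, p̂₂ = 364/399 ≈ 0.9123.
Pooled p̂ = (113+364)/(129+399) = 477/528 = 0.9034.
SE = √(0.0872611 × 0.0102582) = 0.0299.
z = (0.8760 − 0.9123)/0.0299 = -0.0363/0.0299 = -1.21.
p-value = 2·P(Z > 1.214) ≈ 0.2249.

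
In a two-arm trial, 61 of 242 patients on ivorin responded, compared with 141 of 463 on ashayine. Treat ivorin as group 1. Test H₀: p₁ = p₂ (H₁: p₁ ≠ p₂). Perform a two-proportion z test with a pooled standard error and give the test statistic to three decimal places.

z = -1.463

p̂₁ = 61/242 ≈ 0.25207, p̂₂ = 141/463 ≈ 0.30454.
Pooled p̂ = (61+141)/(242+463) = 202/705 = 0.28652.
SE = √(0.204428 × 0.00629206) = 0.03586.
z = (0.25207 − 0.30454)/0.03586 = -0.05247/0.03586 = -1.463.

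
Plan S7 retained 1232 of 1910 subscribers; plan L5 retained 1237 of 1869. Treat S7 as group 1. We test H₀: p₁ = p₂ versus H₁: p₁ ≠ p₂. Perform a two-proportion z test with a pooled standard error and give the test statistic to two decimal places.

p̂₁ = 1232/1910 = 0.6450, p̂₂ = 1237/1869 = 0.6619.
Pooled p̂ = (1232+1237)/(1910+1869) = 2469/3779 = 0.6533.
SE = √(0.226485 × 0.00105861) = 0.0155.
z = (0.6450 − 0.6619)/0.0155 = -0.0169/0.0155 = -1.09.

z = -1.09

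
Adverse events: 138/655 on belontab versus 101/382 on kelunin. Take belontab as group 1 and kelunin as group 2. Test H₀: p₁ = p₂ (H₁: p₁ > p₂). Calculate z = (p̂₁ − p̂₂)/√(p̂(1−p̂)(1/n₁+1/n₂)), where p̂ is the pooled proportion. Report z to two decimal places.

p̂₁ = 138/655 = 0.2107, p̂₂ = 101/382 = 0.2644.
Pooled p̂ = (138+101)/(655+382) = 239/1037 = 0.2305.
SE = √(0.177355 × 0.00414452) = 0.0271.
z = (0.2107 − 0.2644)/0.0271 = -0.0537/0.0271 = -1.98.

z = -1.98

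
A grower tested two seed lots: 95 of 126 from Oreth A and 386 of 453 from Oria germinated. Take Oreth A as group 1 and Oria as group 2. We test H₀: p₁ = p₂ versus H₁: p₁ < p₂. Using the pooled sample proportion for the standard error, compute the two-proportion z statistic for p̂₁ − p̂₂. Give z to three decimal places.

z = -2.598

p̂₁ = 95/126 = 0.75397, p̂₂ = 386/453 = 0.85210.
Pooled p̂ = (95+386)/(126+453) = 481/579 = 0.83074.
SE = √(p̂(1−p̂)(1/n₁+1/n₂)) = √(0.83074·0.16926·0.010144) = √(0.00142634) = 0.03777.
z = (0.75397 − 0.85210)/0.03777 = -0.09813/0.03777 = -2.598.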